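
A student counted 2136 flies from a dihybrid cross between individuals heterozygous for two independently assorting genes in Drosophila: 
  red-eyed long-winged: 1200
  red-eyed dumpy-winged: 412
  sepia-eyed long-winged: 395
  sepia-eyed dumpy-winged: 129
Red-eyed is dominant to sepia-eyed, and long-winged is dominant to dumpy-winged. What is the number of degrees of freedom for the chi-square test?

3

A dihybrid F₂ with independent assortment and complete dominance at both loci gives a 9:3:3:1 phenotypic ratio.
A goodness-of-fit test with 4 phenotype classes has df = 4 − 1 = 3.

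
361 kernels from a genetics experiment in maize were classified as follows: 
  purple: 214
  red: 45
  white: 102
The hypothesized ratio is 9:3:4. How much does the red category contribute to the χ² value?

7.604

Under the 9:3:4 hypothesis (Σ ratio = 16, N = 361):
  purple: 361 × 9/16 = 203.0625
  red: 361 × 3/16 = 67.6875
  white: 361 × 4/16 = 90.25
Contribution of red: (45 − 67.6875)² / 67.6875 = 7.6044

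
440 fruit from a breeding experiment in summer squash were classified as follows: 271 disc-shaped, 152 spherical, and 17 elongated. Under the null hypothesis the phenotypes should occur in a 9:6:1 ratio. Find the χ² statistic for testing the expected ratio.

7.265

Under the 9:6:1 hypothesis (Σ ratio = 16, N = 440):
  disc-shaped: 440 × 9/16 = 247.5
  spherical: 440 × 6/16 = 165
  elongated: 440 × 1/16 = 27.5
χ² = Σ (O − E)² / E
  disc-shaped: (271 − 247.5)² / 247.5 = 2.2313
  spherical: (152 − 165)² / 165 = 1.0242
  elongated: (17 − 27.5)² / 27.5 = 4.0091
χ² = 2.2313 + 1.0242 + 4.0091 = 7.2646 ≈ 7.265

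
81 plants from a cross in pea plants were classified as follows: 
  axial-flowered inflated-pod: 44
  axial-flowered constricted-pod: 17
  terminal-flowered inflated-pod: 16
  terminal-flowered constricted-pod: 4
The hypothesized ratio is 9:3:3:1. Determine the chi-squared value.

The 9:3:3:1 ratio has 16 parts, so with N = 81 the expected counts are:
  axial-flowered inflated-pod: 81 × 9/16 = 45.5625
  axial-flowered constricted-pod: 81 × 3/16 = 15.1875
  terminal-flowered inflated-pod: 81 × 3/16 = 15.1875
  terminal-flowered constricted-pod: 81 × 1/16 = 5.0625
χ² = Σ (O − E)² / E
  axial-flowered inflated-pod: (44 − 45.5625)² / 45.5625 = 0.0536
  axial-flowered constricted-pod: (17 − 15.1875)² / 15.1875 = 0.2163
  terminal-flowered inflated-pod: (16 − 15.1875)² / 15.1875 = 0.0435
  terminal-flowered constricted-pod: (4 − 5.0625)² / 5.0625 = 0.2230
χ² = 0.0536 + 0.2163 + 0.0435 + 0.2230 = 0.5364 ≈ 0.536

0.536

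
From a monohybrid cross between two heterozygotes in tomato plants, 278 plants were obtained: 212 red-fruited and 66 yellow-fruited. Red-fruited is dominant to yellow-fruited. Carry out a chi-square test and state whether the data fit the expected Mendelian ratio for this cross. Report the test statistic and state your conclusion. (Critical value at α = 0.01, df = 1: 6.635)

0.235; consistent

For a monohybrid cross between heterozygotes with complete dominance, the expected phenotypic ratio is 3:1.
Total ratio parts = 4. Expected numbers out of 278:
  red-fruited: 278 × 3/4 = 208.5
  yellow-fruited: 278 × 1/4 = 69.5
χ² = Σ (O − E)² / E
  red-fruited: (212 − 208.5)² / 208.5 = 0.0588
  yellow-fruited: (66 − 69.5)² / 69.5 = 0.1763
χ² = 0.0588 + 0.1763 = 0.2351 ≈ 0.235
Degrees of freedom = 2 − 1 = 1; critical value at α = 0.01 is 6.635.
Since 0.235 < 6.635, we fail to reject the null hypothesis — the data are consistent with the 3:1 ratio.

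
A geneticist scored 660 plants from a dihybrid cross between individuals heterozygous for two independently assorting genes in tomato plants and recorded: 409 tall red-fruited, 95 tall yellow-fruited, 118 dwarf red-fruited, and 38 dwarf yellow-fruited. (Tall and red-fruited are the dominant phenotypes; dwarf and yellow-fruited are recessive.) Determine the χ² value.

A dihybrid F₂ with independent assortment and complete dominance at both loci gives a 9:3:3:1 phenotypic ratio.
Total ratio parts = 16. Expected numbers out of 660:
  tall red-fruited: 660 × 9/16 = 371.25
  tall yellow-fruited: 660 × 3/16 = 123.75
  dwarf red-fruited: 660 × 3/16 = 123.75
  dwarf yellow-fruited: 660 × 1/16 = 41.25
χ² = Σ (O − E)² / E
  tall red-fruited: (409 − 371.25)² / 371.25 = 3.8386
  tall yellow-fruited: (95 − 123.75)² / 123.75 = 6.6793
  dwarf red-fruited: (118 − 123.75)² / 123.75 = 0.2672
  dwarf yellow-fruited: (38 − 41.25)² / 41.25 = 0.2561
χ² = 3.8386 + 6.6793 + 0.2672 + 0.2561 = 11.0412 ≈ 11.041

11.041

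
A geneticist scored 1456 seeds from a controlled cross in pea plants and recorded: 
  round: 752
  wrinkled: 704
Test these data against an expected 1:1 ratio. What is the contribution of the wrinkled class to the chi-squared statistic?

Total ratio parts = 2. Expected numbers out of 1456:
  round: 1456 × 1/2 = 728
  wrinkled: 1456 × 1/2 = 728
Contribution of wrinkled: (704 − 728)² / 728 = 0.7912

0.791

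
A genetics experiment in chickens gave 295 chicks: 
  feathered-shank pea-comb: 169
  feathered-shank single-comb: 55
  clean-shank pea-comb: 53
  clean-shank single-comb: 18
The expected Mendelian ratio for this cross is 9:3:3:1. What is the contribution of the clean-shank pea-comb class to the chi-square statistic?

0.097

Expected counts for N = 295 under a 9:3:3:1 ratio (total parts = 16):
  feathered-shank pea-comb: 295 × 9/16 = 165.9375
  feathered-shank single-comb: 295 × 3/16 = 55.3125
  clean-shank pea-comb: 295 × 3/16 = 55.3125
  clean-shank single-comb: 295 × 1/16 = 18.4375
Contribution of clean-shank pea-comb: (53 − 55.3125)² / 55.3125 = 0.0967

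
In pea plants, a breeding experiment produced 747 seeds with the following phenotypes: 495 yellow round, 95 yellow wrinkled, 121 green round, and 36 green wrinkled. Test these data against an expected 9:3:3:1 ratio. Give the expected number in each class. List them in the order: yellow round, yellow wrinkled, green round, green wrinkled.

420.1875, 140.0625, 140.0625, 46.6875

Under the 9:3:3:1 hypothesis (Σ ratio = 16, N = 747):
  yellow round: 747 × 9/16 = 420.1875
  yellow wrinkled: 747 × 3/16 = 140.0625
  green round: 747 × 3/16 = 140.0625
  green wrinkled: 747 × 1/16 = 46.6875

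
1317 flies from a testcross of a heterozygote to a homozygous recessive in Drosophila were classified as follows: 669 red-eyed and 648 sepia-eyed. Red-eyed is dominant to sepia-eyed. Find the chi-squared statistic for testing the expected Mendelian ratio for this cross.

A testcross of a heterozygote (Aa × aa) gives a 1:1 phenotypic ratio.
Expected counts for N = 1317 under a 1:1 ratio (total parts = 2):
  red-eyed: 1317 × 1/2 = 658.5
  sepia-eyed: 1317 × 1/2 = 658.5
χ² = Σ (O − E)² / E
  red-eyed: (669 − 658.5)² / 658.5 = 0.1674
  sepia-eyed: (648 − 658.5)² / 658.5 = 0.1674
χ² = 0.1674 + 0.1674 = 0.3348 ≈ 0.335

0.335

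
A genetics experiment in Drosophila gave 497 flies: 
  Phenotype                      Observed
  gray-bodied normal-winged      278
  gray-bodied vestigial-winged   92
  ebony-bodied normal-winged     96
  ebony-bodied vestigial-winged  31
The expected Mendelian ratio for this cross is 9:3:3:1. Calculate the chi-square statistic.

0.109

Expected counts for N = 497 under a 9:3:3:1 ratio (total parts = 16):
  gray-bodied normal-winged: 497 × 9/16 = 279.5625
  gray-bodied vestigial-winged: 497 × 3/16 = 93.1875
  ebony-bodied normal-winged: 497 × 3/16 = 93.1875
  ebony-bodied vestigial-winged: 497 × 1/16 = 31.0625
χ² = Σ (O − E)² / E
  gray-bodied normal-winged: (278 − 279.5625)² / 279.5625 = 0.0087
  gray-bodied vestigial-winged: (92 − 93.1875)² / 93.1875 = 0.0151
  ebony-bodied normal-winged: (96 − 93.1875)² / 93.1875 = 0.0849
  ebony-bodied vestigial-winged: (31 − 31.0625)² / 31.0625 = 0.0001
χ² = 0.0087 + 0.0151 + 0.0849 + 0.0001 = 0.1088 ≈ 0.109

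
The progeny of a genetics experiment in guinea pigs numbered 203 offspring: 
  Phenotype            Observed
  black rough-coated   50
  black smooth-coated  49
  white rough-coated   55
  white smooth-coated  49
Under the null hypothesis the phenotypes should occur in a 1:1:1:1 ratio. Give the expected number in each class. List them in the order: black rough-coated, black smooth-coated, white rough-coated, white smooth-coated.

50.75, 50.75, 50.75, 50.75

The 1:1:1:1 ratio has 4 parts, so with N = 203 the expected counts are:
  black rough-coated: 203 × 1/4 = 50.75
  black smooth-coated: 203 × 1/4 = 50.75
  white rough-coated: 203 × 1/4 = 50.75
  white smooth-coated: 203 × 1/4 = 50.75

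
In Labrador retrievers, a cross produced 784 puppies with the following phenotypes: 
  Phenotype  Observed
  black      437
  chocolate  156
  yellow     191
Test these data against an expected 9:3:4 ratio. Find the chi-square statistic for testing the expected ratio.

0.715

Under the 9:3:4 hypothesis (Σ ratio = 16, N = 784):
  black: 784 × 9/16 = 441
  chocolate: 784 × 3/16 = 147
  yellow: 784 × 4/16 = 196
χ² = Σ (O − E)² / E
  black: (437 − 441)² / 441 = 0.0363
  chocolate: (156 − 147)² / 147 = 0.5510
  yellow: (191 − 196)² / 196 = 0.1276
χ² = 0.0363 + 0.5510 + 0.1276 = 0.7149 ≈ 0.715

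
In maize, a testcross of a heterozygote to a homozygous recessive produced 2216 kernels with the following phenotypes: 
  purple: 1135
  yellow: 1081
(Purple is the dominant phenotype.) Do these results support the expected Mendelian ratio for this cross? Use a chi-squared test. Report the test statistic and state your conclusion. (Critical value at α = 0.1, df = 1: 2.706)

A testcross of a heterozygote (Aa × aa) gives a 1:1 phenotypic ratio.
The 1:1 ratio has 2 parts, so with N = 2216 the expected counts are:
  purple: 2216 × 1/2 = 1108
  yellow: 2216 × 1/2 = 1108
χ² = Σ (O − E)² / E
  purple: (1135 − 1108)² / 1108 = 0.6579
  yellow: (1081 − 1108)² / 1108 = 0.6579
χ² = 0.6579 + 0.6579 = 1.3158 ≈ 1.316
Degrees of freedom = 2 − 1 = 1; critical value at α = 0.1 is 2.706.
Since 1.316 < 2.706, we fail to reject the null hypothesis — the data are consistent with the 1:1 ratio.

1.316; consistent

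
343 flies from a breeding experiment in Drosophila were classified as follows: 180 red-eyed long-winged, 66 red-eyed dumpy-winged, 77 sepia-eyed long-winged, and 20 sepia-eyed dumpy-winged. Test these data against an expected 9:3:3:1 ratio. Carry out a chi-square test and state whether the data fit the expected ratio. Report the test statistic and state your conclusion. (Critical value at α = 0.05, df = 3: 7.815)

3.511; consistent

The 9:3:3:1 ratio has 16 parts, so with N = 343 the expected counts are:
  red-eyed long-winged: 343 × 9/16 = 192.9375
  red-eyed dumpy-winged: 343 × 3/16 = 64.3125
  sepia-eyed long-winged: 343 × 3/16 = 64.3125
  sepia-eyed dumpy-winged: 343 × 1/16 = 21.4375
χ² = Σ (O − E)² / E
  red-eyed long-winged: (180 − 192.9375)² / 192.9375 = 0.8675
  red-eyed dumpy-winged: (66 − 64.3125)² / 64.3125 = 0.0443
  sepia-eyed long-winged: (77 − 64.3125)² / 64.3125 = 2.5030
  sepia-eyed dumpy-winged: (20 − 21.4375)² / 21.4375 = 0.0964
χ² = 0.8675 + 0.0443 + 2.5030 + 0.0964 = 3.5112 ≈ 3.511
Degrees of freedom = 4 − 1 = 3; critical value at α = 0.05 is 7.815.
Since 3.511 < 7.815, we fail to reject the null hypothesis — the data are consistent with the 9:3:3:1 ratio.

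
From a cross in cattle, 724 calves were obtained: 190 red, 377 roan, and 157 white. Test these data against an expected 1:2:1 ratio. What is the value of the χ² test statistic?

Expected counts for N = 724 under a 1:2:1 ratio (total parts = 4):
  red: 724 × 1/4 = 181
  roan: 724 × 2/4 = 362
  white: 724 × 1/4 = 181
χ² = Σ (O − E)² / E
  red: (190 − 181)² / 181 = 0.4475
  roan: (377 − 362)² / 362 = 0.6215
  white: (157 − 181)² / 181 = 3.1823
χ² = 0.4475 + 0.6215 + 3.1823 = 4.2513 ≈ 4.251

4.251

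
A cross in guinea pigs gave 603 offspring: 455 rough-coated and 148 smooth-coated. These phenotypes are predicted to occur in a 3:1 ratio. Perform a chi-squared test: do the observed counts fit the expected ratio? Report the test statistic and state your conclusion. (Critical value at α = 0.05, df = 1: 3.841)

The 3:1 ratio has 4 parts, so with N = 603 the expected counts are:
  rough-coated: 603 × 3/4 = 452.25
  smooth-coated: 603 × 1/4 = 150.75
χ² = Σ (O − E)² / E
  rough-coated: (455 − 452.25)² / 452.25 = 0.0167
  smooth-coated: (148 − 150.75)² / 150.75 = 0.0502
χ² = 0.0167 + 0.0502 = 0.0669 ≈ 0.067
Degrees of freedom = 2 − 1 = 1; critical value at α = 0.05 is 3.841.
Since 0.067 < 3.841, we fail to reject the null hypothesis — the data are consistent with the 3:1 ratio.

0.067; consistent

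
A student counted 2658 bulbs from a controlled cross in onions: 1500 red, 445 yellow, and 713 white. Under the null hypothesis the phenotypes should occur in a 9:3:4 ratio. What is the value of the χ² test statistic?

9.272

Under the 9:3:4 hypothesis (Σ ratio = 16, N = 2658):
  red: 2658 × 9/16 = 1495.125
  yellow: 2658 × 3/16 = 498.375
  white: 2658 × 4/16 = 664.5
χ² = Σ (O − E)² / E
  red: (1500 − 1495.125)² / 1495.125 = 0.0159
  yellow: (445 − 498.375)² / 498.375 = 5.7164
  white: (713 − 664.5)² / 664.5 = 3.5399
χ² = 0.0159 + 5.7164 + 3.5399 = 9.2722 ≈ 9.272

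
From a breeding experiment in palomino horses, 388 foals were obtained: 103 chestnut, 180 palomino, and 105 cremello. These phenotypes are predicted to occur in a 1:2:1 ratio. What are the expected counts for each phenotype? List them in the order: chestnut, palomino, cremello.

97, 194, 97

Total ratio parts = 4. Expected numbers out of 388:
  chestnut: 388 × 1/4 = 97
  palomino: 388 × 2/4 = 194
  cremello: 388 × 1/4 = 97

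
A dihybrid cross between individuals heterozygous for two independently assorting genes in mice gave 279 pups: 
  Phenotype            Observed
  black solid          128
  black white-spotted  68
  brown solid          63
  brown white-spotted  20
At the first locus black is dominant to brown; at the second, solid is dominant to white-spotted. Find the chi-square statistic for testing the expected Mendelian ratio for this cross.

12.600

A dihybrid F₂ with independent assortment and complete dominance at both loci gives a 9:3:3:1 phenotypic ratio.
The 9:3:3:1 ratio has 16 parts, so with N = 279 the expected counts are:
  black solid: 279 × 9/16 = 156.9375
  black white-spotted: 279 × 3/16 = 52.3125
  brown solid: 279 × 3/16 = 52.3125
  brown white-spotted: 279 × 1/16 = 17.4375
χ² = Σ (O − E)² / E
  black solid: (128 − 156.9375)² / 156.9375 = 5.3357
  black white-spotted: (68 − 52.3125)² / 52.3125 = 4.7044
  brown solid: (63 − 52.3125)² / 52.3125 = 2.1835
  brown white-spotted: (20 − 17.4375)² / 17.4375 = 0.3766
χ² = 5.3357 + 4.7044 + 2.1835 + 0.3766 = 12.6002 ≈ 12.600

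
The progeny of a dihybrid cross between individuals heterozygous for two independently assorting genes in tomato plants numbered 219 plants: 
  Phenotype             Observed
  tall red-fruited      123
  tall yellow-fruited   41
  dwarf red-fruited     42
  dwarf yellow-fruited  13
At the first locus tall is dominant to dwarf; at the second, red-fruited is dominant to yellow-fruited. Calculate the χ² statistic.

0.056

A dihybrid F₂ with independent assortment and complete dominance at both loci gives a 9:3:3:1 phenotypic ratio.
Under the 9:3:3:1 hypothesis (Σ ratio = 16, N = 219):
  tall red-fruited: 219 × 9/16 = 123.1875
  tall yellow-fruited: 219 × 3/16 = 41.0625
  dwarf red-fruited: 219 × 3/16 = 41.0625
  dwarf yellow-fruited: 219 × 1/16 = 13.6875
χ² = Σ (O − E)² / E
  tall red-fruited: (123 − 123.1875)² / 123.1875 = 0.0003
  tall yellow-fruited: (41 − 41.0625)² / 41.0625 = 0.0001
  dwarf red-fruited: (42 − 41.0625)² / 41.0625 = 0.0214
  dwarf yellow-fruited: (13 − 13.6875)² / 13.6875 = 0.0345
χ² = 0.0003 + 0.0001 + 0.0214 + 0.0345 = 0.0563 ≈ 0.056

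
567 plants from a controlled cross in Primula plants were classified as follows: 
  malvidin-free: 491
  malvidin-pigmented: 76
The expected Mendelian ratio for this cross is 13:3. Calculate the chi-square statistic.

10.637

The 13:3 ratio has 16 parts, so with N = 567 the expected counts are:
  malvidin-free: 567 × 13/16 = 460.6875
  malvidin-pigmented: 567 × 3/16 = 106.3125
χ² = Σ (O − E)² / E
  malvidin-free: (491 − 460.6875)² / 460.6875 = 1.9945
  malvidin-pigmented: (76 − 106.3125)² / 106.3125 = 8.6429
χ² = 1.9945 + 8.6429 = 10.6374 ≈ 10.637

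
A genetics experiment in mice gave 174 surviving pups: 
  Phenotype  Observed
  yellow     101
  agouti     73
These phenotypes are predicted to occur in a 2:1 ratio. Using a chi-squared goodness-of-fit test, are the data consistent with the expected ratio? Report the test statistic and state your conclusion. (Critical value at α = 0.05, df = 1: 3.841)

5.819; not consistent

The 2:1 ratio has 3 parts, so with N = 174 the expected counts are:
  yellow: 174 × 2/3 = 116
  agouti: 174 × 1/3 = 58
χ² = Σ (O − E)² / E
  yellow: (101 − 116)² / 116 = 1.9397
  agouti: (73 − 58)² / 58 = 3.8793
χ² = 1.9397 + 3.8793 = 5.819
Degrees of freedom = 2 − 1 = 1; critical value at α = 0.05 is 3.841.
Since 5.819 > 3.841, we reject the null hypothesis — the data do not fit the 2:1 ratio.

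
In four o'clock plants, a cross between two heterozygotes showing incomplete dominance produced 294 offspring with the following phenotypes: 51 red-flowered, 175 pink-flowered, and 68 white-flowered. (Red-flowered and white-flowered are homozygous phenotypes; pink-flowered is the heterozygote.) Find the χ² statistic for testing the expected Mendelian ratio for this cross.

With incomplete dominance, a heterozygote × heterozygote cross gives a 1:2:1 phenotypic ratio.
The 1:2:1 ratio has 4 parts, so with N = 294 the expected counts are:
  red-flowered: 294 × 1/4 = 73.5
  pink-flowered: 294 × 2/4 = 147
  white-flowered: 294 × 1/4 = 73.5
χ² = Σ (O − E)² / E
  red-flowered: (51 − 73.5)² / 73.5 = 6.8878
  pink-flowered: (175 − 147)² / 147 = 5.3333
  white-flowered: (68 − 73.5)² / 73.5 = 0.4116
χ² = 6.8878 + 5.3333 + 0.4116 = 12.6327 ≈ 12.633

12.633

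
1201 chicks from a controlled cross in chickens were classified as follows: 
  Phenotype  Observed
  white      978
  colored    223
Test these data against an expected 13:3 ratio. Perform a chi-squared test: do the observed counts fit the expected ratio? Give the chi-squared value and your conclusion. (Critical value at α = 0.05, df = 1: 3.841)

0.026; consistent

Under the 13:3 hypothesis (Σ ratio = 16, N = 1201):
  white: 1201 × 13/16 = 975.8125
  colored: 1201 × 3/16 = 225.1875
χ² = Σ (O − E)² / E
  white: (978 − 975.8125)² / 975.8125 = 0.0049
  colored: (223 − 225.1875)² / 225.1875 = 0.0212
χ² = 0.0049 + 0.0212 = 0.0261 ≈ 0.026
Degrees of freedom = 2 − 1 = 1; critical value at α = 0.05 is 3.841.
Since 0.026 < 3.841, we fail to reject the null hypothesis — the data are consistent with the 13:3 ratio.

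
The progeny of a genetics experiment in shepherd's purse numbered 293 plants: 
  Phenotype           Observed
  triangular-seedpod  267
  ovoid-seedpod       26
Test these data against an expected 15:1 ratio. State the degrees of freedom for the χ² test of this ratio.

A goodness-of-fit test with 2 phenotype classes has df = 2 − 1 = 1.

1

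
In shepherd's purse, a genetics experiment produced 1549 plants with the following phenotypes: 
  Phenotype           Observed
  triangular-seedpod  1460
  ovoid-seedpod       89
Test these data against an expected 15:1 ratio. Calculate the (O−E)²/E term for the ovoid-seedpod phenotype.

0.630

The 15:1 ratio has 16 parts, so with N = 1549 the expected counts are:
  triangular-seedpod: 1549 × 15/16 = 1452.1875
  ovoid-seedpod: 1549 × 1/16 = 96.8125
Contribution of ovoid-seedpod: (89 − 96.8125)² / 96.8125 = 0.6304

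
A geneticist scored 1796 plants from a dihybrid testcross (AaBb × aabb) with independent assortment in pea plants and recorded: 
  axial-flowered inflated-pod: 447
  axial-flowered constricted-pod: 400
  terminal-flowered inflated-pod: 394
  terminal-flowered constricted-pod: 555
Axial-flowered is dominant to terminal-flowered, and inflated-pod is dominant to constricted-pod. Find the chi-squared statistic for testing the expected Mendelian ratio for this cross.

A dihybrid testcross with independent assortment gives a 1:1:1:1 ratio.
Total ratio parts = 4. Expected numbers out of 1796:
  axial-flowered inflated-pod: 1796 × 1/4 = 449
  axial-flowered constricted-pod: 1796 × 1/4 = 449
  terminal-flowered inflated-pod: 1796 × 1/4 = 449
  terminal-flowered constricted-pod: 1796 × 1/4 = 449
χ² = Σ (O − E)² / E
  axial-flowered inflated-pod: (447 − 449)² / 449 = 0.0089
  axial-flowered constricted-pod: (400 − 449)² / 449 = 5.3474
  terminal-flowered inflated-pod: (394 − 449)² / 449 = 6.7372
  terminal-flowered constricted-pod: (555 − 449)² / 449 = 25.0245
χ² = 0.0089 + 5.3474 + 6.7372 + 25.0245 = 37.118

37.118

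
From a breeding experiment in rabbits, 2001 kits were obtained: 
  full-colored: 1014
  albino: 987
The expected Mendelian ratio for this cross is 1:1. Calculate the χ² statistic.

Expected counts for N = 2001 under a 1:1 ratio (total parts = 2):
  full-colored: 2001 × 1/2 = 1000.5
  albino: 2001 × 1/2 = 1000.5
χ² = Σ (O − E)² / E
  full-colored: (1014 − 1000.5)² / 1000.5 = 0.1822
  albino: (987 − 1000.5)² / 1000.5 = 0.1822
χ² = 0.1822 + 0.1822 = 0.3644 ≈ 0.364

0.364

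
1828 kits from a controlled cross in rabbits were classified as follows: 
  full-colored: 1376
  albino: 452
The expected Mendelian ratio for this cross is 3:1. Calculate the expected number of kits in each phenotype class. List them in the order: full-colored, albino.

Expected counts for N = 1828 under a 3:1 ratio (total parts = 4):
  full-colored: 1828 × 3/4 = 1371
  albino: 1828 × 1/4 = 457

1371, 457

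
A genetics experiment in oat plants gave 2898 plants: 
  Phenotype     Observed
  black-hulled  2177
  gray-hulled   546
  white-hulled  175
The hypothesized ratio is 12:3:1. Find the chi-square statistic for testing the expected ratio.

The 12:3:1 ratio has 16 parts, so with N = 2898 the expected counts are:
  black-hulled: 2898 × 12/16 = 2173.5
  gray-hulled: 2898 × 3/16 = 543.375
  white-hulled: 2898 × 1/16 = 181.125
χ² = Σ (O − E)² / E
  black-hulled: (2177 − 2173.5)² / 2173.5 = 0.0056
  gray-hulled: (546 − 543.375)² / 543.375 = 0.0127
  white-hulled: (175 − 181.125)² / 181.125 = 0.2071
χ² = 0.0056 + 0.0127 + 0.2071 = 0.2254 ≈ 0.225

0.225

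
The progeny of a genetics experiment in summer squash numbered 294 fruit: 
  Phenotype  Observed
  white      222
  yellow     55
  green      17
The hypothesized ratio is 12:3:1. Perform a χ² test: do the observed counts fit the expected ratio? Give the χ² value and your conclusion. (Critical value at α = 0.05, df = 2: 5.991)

Under the 12:3:1 hypothesis (Σ ratio = 16, N = 294):
  white: 294 × 12/16 = 220.5
  yellow: 294 × 3/16 = 55.125
  green: 294 × 1/16 = 18.375
χ² = Σ (O − E)² / E
  white: (222 − 220.5)² / 220.5 = 0.0102
  yellow: (55 − 55.125)² / 55.125 = 0.0003
  green: (17 − 18.375)² / 18.375 = 0.1029
χ² = 0.0102 + 0.0003 + 0.1029 = 0.1134 ≈ 0.113
Degrees of freedom = 3 − 1 = 2; critical value at α = 0.05 is 5.991.
Since 0.113 < 5.991, we fail to reject the null hypothesis — the data are consistent with the 12:3:1 ratio.

0.113; consistent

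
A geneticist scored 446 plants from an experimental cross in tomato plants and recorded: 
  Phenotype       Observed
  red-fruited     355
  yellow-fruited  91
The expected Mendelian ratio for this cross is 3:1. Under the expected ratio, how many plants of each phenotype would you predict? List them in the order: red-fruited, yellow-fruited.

334.5, 111.5

Total ratio parts = 4. Expected numbers out of 446:
  red-fruited: 446 × 3/4 = 334.5
  yellow-fruited: 446 × 1/4 = 111.5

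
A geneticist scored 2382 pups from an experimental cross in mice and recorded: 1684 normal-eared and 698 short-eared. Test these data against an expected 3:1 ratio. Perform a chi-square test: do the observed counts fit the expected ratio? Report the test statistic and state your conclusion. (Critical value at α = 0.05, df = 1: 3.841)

23.524; not consistent

Under the 3:1 hypothesis (Σ ratio = 4, N = 2382):
  normal-eared: 2382 × 3/4 = 1786.5
  short-eared: 2382 × 1/4 = 595.5
χ² = Σ (O − E)² / E
  normal-eared: (1684 − 1786.5)² / 1786.5 = 5.8809
  short-eared: (698 − 595.5)² / 595.5 = 17.6427
χ² = 5.8809 + 17.6427 = 23.5236 ≈ 23.524
Degrees of freedom = 2 − 1 = 1; critical value at α = 0.05 is 3.841.
Since 23.524 > 3.841, we reject the null hypothesis — the data do not fit the 3:1 ratio.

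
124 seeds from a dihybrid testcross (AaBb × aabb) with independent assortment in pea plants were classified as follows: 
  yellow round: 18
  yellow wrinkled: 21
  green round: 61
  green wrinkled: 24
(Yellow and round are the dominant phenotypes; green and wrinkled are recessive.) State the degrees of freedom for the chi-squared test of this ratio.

A dihybrid testcross with independent assortment gives a 1:1:1:1 ratio.
A goodness-of-fit test with 4 phenotype classes has df = 4 − 1 = 3.

3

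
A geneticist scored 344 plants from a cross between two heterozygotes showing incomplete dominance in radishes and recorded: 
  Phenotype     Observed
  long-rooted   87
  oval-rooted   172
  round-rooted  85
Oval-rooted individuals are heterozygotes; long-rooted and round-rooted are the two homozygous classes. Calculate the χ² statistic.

0.023

With incomplete dominance, a heterozygote × heterozygote cross gives a 1:2:1 phenotypic ratio.
Expected counts for N = 344 under a 1:2:1 ratio (total parts = 4):
  long-rooted: 344 × 1/4 = 86
  oval-rooted: 344 × 2/4 = 172
  round-rooted: 344 × 1/4 = 86
χ² = Σ (O − E)² / E
  long-rooted: (87 − 86)² / 86 = 0.0116
  oval-rooted: (172 − 172)² / 172 = 0.0000
  round-rooted: (85 − 86)² / 86 = 0.0116
χ² = 0.0116 + 0.0000 + 0.0116 = 0.0232 ≈ 0.023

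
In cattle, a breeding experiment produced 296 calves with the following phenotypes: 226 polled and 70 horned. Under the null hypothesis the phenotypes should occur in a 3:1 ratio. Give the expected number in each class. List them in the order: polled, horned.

222, 74

Expected counts for N = 296 under a 3:1 ratio (total parts = 4):
  polled: 296 × 3/4 = 222
  horned: 296 × 1/4 = 74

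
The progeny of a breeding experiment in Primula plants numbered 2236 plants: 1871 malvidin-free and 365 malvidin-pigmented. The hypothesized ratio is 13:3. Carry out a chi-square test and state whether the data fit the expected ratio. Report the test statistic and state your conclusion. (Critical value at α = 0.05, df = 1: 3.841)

Expected counts for N = 2236 under a 13:3 ratio (total parts = 16):
  malvidin-free: 2236 × 13/16 = 1816.75
  malvidin-pigmented: 2236 × 3/16 = 419.25
χ² = Σ (O − E)² / E
  malvidin-free: (1871 − 1816.75)² / 1816.75 = 1.6200
  malvidin-pigmented: (365 − 419.25)² / 419.25 = 7.0198
χ² = 1.6200 + 7.0198 = 8.6398 ≈ 8.640
Degrees of freedom = 2 − 1 = 1; critical value at α = 0.05 is 3.841.
Since 8.640 > 3.841, we reject the null hypothesis — the data do not fit the 13:3 ratio.

8.640; not consistent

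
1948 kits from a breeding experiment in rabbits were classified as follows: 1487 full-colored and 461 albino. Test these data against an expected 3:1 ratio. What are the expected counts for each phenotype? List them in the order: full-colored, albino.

Expected counts for N = 1948 under a 3:1 ratio (total parts = 4):
  full-colored: 1948 × 3/4 = 1461
  albino: 1948 × 1/4 = 487

1461, 487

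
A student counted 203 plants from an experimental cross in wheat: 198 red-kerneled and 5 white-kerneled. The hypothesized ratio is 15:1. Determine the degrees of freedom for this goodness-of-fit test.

1

A goodness-of-fit test with 2 phenotype classes has df = 2 − 1 = 1.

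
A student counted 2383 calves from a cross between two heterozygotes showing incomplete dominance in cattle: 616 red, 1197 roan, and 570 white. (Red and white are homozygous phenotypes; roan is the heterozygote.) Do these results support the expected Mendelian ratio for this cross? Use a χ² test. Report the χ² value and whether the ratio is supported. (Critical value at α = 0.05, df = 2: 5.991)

With incomplete dominance, a heterozygote × heterozygote cross gives a 1:2:1 phenotypic ratio.
The 1:2:1 ratio has 4 parts, so with N = 2383 the expected counts are:
  red: 2383 × 1/4 = 595.75
  roan: 2383 × 2/4 = 1191.5
  white: 2383 × 1/4 = 595.75
χ² = Σ (O − E)² / E
  red: (616 − 595.75)² / 595.75 = 0.6883
  roan: (1197 − 1191.5)² / 1191.5 = 0.0254
  white: (570 − 595.75)² / 595.75 = 1.1130
χ² = 0.6883 + 0.0254 + 1.1130 = 1.8267 ≈ 1.827
Degrees of freedom = 3 − 1 = 2; critical value at α = 0.05 is 5.991.
Since 1.827 < 5.991, we fail to reject the null hypothesis — the data are consistent with the 1:2:1 ratio.

1.827; consistent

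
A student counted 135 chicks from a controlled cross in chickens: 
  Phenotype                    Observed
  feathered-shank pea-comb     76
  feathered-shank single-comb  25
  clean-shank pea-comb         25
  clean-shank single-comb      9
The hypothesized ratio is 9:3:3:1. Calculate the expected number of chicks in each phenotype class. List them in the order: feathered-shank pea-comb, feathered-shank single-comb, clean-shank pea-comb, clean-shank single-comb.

Expected counts for N = 135 under a 9:3:3:1 ratio (total parts = 16):
  feathered-shank pea-comb: 135 × 9/16 = 75.9375
  feathered-shank single-comb: 135 × 3/16 = 25.3125
  clean-shank pea-comb: 135 × 3/16 = 25.3125
  clean-shank single-comb: 135 × 1/16 = 8.4375

75.9375, 25.3125, 25.3125, 8.4375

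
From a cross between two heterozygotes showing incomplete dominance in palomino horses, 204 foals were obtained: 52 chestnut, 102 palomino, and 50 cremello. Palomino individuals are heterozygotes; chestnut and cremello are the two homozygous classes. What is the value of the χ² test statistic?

With incomplete dominance, a heterozygote × heterozygote cross gives a 1:2:1 phenotypic ratio.
Total ratio parts = 4. Expected numbers out of 204:
  chestnut: 204 × 1/4 = 51
  palomino: 204 × 2/4 = 102
  cremello: 204 × 1/4 = 51
χ² = Σ (O − E)² / E
  chestnut: (52 − 51)² / 51 = 0.0196
  palomino: (102 − 102)² / 102 = 0.0000
  cremello: (50 − 51)² / 51 = 0.0196
χ² = 0.0196 + 0.0000 + 0.0196 = 0.0392 ≈ 0.039

0.039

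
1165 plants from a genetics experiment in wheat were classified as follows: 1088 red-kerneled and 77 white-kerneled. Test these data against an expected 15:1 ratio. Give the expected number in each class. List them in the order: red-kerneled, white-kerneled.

Expected counts for N = 1165 under a 15:1 ratio (total parts = 16):
  red-kerneled: 1165 × 15/16 = 1092.1875
  white-kerneled: 1165 × 1/16 = 72.8125

1092.1875, 72.8125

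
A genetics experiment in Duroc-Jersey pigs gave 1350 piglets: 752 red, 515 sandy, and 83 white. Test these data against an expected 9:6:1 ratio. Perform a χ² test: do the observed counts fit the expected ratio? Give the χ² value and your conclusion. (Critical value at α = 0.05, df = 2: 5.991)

The 9:6:1 ratio has 16 parts, so with N = 1350 the expected counts are:
  red: 1350 × 9/16 = 759.375
  sandy: 1350 × 6/16 = 506.25
  white: 1350 × 1/16 = 84.375
χ² = Σ (O − E)² / E
  red: (752 − 759.375)² / 759.375 = 0.0716
  sandy: (515 − 506.25)² / 506.25 = 0.1512
  white: (83 − 84.375)² / 84.375 = 0.0224
χ² = 0.0716 + 0.1512 + 0.0224 = 0.2452 ≈ 0.245
Degrees of freedom = 3 − 1 = 2; critical value at α = 0.05 is 5.991.
Since 0.245 < 5.991, we fail to reject the null hypothesis — the data are consistent with the 9:6:1 ratio.

0.245; consistent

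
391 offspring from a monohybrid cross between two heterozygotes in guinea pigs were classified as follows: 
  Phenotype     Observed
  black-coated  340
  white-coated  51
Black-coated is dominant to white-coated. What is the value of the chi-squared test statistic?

29.812

For a monohybrid cross between heterozygotes with complete dominance, the expected phenotypic ratio is 3:1.
Under the 3:1 hypothesis (Σ ratio = 4, N = 391):
  black-coated: 391 × 3/4 = 293.25
  white-coated: 391 × 1/4 = 97.75
χ² = Σ (O − E)² / E
  black-coated: (340 − 293.25)² / 293.25 = 7.4529
  white-coated: (51 − 97.75)² / 97.75 = 22.3587
χ² = 7.4529 + 22.3587 = 29.8116 ≈ 29.812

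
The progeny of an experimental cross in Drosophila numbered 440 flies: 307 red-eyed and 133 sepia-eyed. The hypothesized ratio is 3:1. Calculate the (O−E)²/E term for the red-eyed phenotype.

1.603

The 3:1 ratio has 4 parts, so with N = 440 the expected counts are:
  red-eyed: 440 × 3/4 = 330
  sepia-eyed: 440 × 1/4 = 110
Contribution of red-eyed: (307 − 330)² / 330 = 1.6030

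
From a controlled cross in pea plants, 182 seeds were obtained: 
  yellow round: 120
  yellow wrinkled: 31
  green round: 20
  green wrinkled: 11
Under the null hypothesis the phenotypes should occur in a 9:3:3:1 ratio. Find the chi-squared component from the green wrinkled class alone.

Total ratio parts = 16. Expected numbers out of 182:
  yellow round: 182 × 9/16 = 102.375
  yellow wrinkled: 182 × 3/16 = 34.125
  green round: 182 × 3/16 = 34.125
  green wrinkled: 182 × 1/16 = 11.375
Contribution of green wrinkled: (11 − 11.375)² / 11.375 = 0.0124

0.012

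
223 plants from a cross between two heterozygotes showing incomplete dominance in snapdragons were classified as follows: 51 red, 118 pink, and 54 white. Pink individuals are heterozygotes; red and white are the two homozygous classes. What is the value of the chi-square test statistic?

0.839

With incomplete dominance, a heterozygote × heterozygote cross gives a 1:2:1 phenotypic ratio.
Under the 1:2:1 hypothesis (Σ ratio = 4, N = 223):
  red: 223 × 1/4 = 55.75
  pink: 223 × 2/4 = 111.5
  white: 223 × 1/4 = 55.75
χ² = Σ (O − E)² / E
  red: (51 − 55.75)² / 55.75 = 0.4047
  pink: (118 − 111.5)² / 111.5 = 0.3789
  white: (54 − 55.75)² / 55.75 = 0.0549
χ² = 0.4047 + 0.3789 + 0.0549 = 0.8385 ≈ 0.839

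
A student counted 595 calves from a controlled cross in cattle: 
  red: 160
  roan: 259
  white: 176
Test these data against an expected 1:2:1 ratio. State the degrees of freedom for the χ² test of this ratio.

2

A goodness-of-fit test with 3 phenotype classes has df = 3 − 1 = 2.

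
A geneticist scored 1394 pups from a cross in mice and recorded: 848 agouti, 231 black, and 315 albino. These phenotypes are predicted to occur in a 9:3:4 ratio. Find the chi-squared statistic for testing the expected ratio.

Under the 9:3:4 hypothesis (Σ ratio = 16, N = 1394):
  agouti: 1394 × 9/16 = 784.125
  black: 1394 × 3/16 = 261.375
  albino: 1394 × 4/16 = 348.5
χ² = Σ (O − E)² / E
  agouti: (848 − 784.125)² / 784.125 = 5.2033
  black: (231 − 261.375)² / 261.375 = 3.5299
  albino: (315 − 348.5)² / 348.5 = 3.2202
χ² = 5.2033 + 3.5299 + 3.2202 = 11.9534 ≈ 11.953

11.953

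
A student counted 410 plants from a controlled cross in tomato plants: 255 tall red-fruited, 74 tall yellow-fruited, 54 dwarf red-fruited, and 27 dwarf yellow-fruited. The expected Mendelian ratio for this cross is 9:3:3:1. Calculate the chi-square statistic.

Total ratio parts = 16. Expected numbers out of 410:
  tall red-fruited: 410 × 9/16 = 230.625
  tall yellow-fruited: 410 × 3/16 = 76.875
  dwarf red-fruited: 410 × 3/16 = 76.875
  dwarf yellow-fruited: 410 × 1/16 = 25.625
χ² = Σ (O − E)² / E
  tall red-fruited: (255 − 230.625)² / 230.625 = 2.5762
  tall yellow-fruited: (74 − 76.875)² / 76.875 = 0.1075
  dwarf red-fruited: (54 − 76.875)² / 76.875 = 6.8067
  dwarf yellow-fruited: (27 − 25.625)² / 25.625 = 0.0738
χ² = 2.5762 + 0.1075 + 6.8067 + 0.0738 = 9.5642 ≈ 9.564

9.564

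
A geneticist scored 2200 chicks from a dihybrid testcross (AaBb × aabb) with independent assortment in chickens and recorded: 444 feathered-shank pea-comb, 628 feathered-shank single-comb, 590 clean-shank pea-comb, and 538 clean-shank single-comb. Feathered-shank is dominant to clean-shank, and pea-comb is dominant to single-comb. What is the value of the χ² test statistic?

34.662

A dihybrid testcross with independent assortment gives a 1:1:1:1 ratio.
Under the 1:1:1:1 hypothesis (Σ ratio = 4, N = 2200):
  feathered-shank pea-comb: 2200 × 1/4 = 550
  feathered-shank single-comb: 2200 × 1/4 = 550
  clean-shank pea-comb: 2200 × 1/4 = 550
  clean-shank single-comb: 2200 × 1/4 = 550
χ² = Σ (O − E)² / E
  feathered-shank pea-comb: (444 − 550)² / 550 = 20.4291
  feathered-shank single-comb: (628 − 550)² / 550 = 11.0618
  clean-shank pea-comb: (590 − 550)² / 550 = 2.9091
  clean-shank single-comb: (538 − 550)² / 550 = 0.2618
χ² = 20.4291 + 11.0618 + 2.9091 + 0.2618 = 34.6618 ≈ 34.662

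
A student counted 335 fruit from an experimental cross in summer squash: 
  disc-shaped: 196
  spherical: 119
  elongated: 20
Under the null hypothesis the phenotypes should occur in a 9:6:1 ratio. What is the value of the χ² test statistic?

Total ratio parts = 16. Expected numbers out of 335:
  disc-shaped: 335 × 9/16 = 188.4375
  spherical: 335 × 6/16 = 125.625
  elongated: 335 × 1/16 = 20.9375
χ² = Σ (O − E)² / E
  disc-shaped: (196 − 188.4375)² / 188.4375 = 0.3035
  spherical: (119 − 125.625)² / 125.625 = 0.3494
  elongated: (20 − 20.9375)² / 20.9375 = 0.0420
χ² = 0.3035 + 0.3494 + 0.0420 = 0.6949 ≈ 0.695

0.695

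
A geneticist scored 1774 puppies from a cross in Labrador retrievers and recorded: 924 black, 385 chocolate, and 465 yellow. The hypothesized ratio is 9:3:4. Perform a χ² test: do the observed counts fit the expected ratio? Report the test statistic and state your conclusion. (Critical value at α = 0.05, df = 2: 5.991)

14.758; not consistent

Under the 9:3:4 hypothesis (Σ ratio = 16, N = 1774):
  black: 1774 × 9/16 = 997.875
  chocolate: 1774 × 3/16 = 332.625
  yellow: 1774 × 4/16 = 443.5
χ² = Σ (O − E)² / E
  black: (924 − 997.875)² / 997.875 = 5.4691
  chocolate: (385 − 332.625)² / 332.625 = 8.2469
  yellow: (465 − 443.5)² / 443.5 = 1.0423
χ² = 5.4691 + 8.2469 + 1.0423 = 14.7583 ≈ 14.758
Degrees of freedom = 3 − 1 = 2; critical value at α = 0.05 is 5.991.
Since 14.758 > 5.991, we reject the null hypothesis — the data do not fit the 9:3:4 ratio.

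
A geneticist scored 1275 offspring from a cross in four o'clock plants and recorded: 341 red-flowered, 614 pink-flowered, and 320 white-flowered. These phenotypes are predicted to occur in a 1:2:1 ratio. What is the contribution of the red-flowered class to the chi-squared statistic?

Expected counts for N = 1275 under a 1:2:1 ratio (total parts = 4):
  red-flowered: 1275 × 1/4 = 318.75
  pink-flowered: 1275 × 2/4 = 637.5
  white-flowered: 1275 × 1/4 = 318.75
Contribution of red-flowered: (341 − 318.75)² / 318.75 = 1.5531

1.553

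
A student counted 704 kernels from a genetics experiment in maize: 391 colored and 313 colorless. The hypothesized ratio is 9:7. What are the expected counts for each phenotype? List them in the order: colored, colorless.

396, 308

The 9:7 ratio has 16 parts, so with N = 704 the expected counts are:
  colored: 704 × 9/16 = 396
  colorless: 704 × 7/16 = 308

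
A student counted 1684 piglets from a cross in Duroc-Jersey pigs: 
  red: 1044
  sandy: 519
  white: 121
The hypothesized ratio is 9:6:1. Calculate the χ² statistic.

32.280

Expected counts for N = 1684 under a 9:6:1 ratio (total parts = 16):
  red: 1684 × 9/16 = 947.25
  sandy: 1684 × 6/16 = 631.5
  white: 1684 × 1/16 = 105.25
χ² = Σ (O − E)² / E
  red: (1044 − 947.25)² / 947.25 = 9.8818
  sandy: (519 − 631.5)² / 631.5 = 20.0416
  white: (121 − 105.25)² / 105.25 = 2.3569
χ² = 9.8818 + 20.0416 + 2.3569 = 32.2803 ≈ 32.280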